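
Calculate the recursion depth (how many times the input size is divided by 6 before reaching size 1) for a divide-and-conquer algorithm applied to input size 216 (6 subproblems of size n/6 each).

For divide and conquer with division factor 6:

Problem sizes at each level:
Level 0: 216
Level 1: 36
Level 2: 6
Level 3: 1

The root is level 0 and the size-1 base case is level 3 (the tree spans levels 0 through 3, i.e. 4 levels counting the root), so the depth is the number of divisions: log_6(216) = 3

The recursion tree depth is log_6(216) = 3. At each level, the problem size is divided by 6, so it takes 3 divisions to reduce to a base case of size 1. The algorithm makes 6 recursive calls at each level.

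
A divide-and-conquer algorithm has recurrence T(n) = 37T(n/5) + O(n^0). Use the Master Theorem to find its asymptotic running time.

Master Theorem for T(n) = 37T(n/5) + O(n^0):

a = 37, b = 5, c = 0
log_b(a) = log_5(37) = 2.2436

Case 1: c = 0 < log_5(37) = 2.2436
T(n) = O(n^(log_5 37))

For T(n) = 37T(n/5) + O(n^0): log_5(37) = 2.2436. This is Case 1 of the Master Theorem (c < log_b(a), work dominated by leaves), giving O(n^(log_5 37)).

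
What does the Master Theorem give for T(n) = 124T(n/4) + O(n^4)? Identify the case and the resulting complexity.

Master Theorem for T(n) = 124T(n/4) + O(n^4):

a = 124, b = 4, c = 4
log_b(a) = log_4(124) = 3.4771

Case 3: c = 4 > log_4(124) = 3.4771
T(n) = O(n^4) = O(n^4)

For T(n) = 124T(n/4) + O(n^4): log_4(124) = 3.4771. This is Case 3 of the Master Theorem (c > log_b(a), work dominated by root), giving O(n^4).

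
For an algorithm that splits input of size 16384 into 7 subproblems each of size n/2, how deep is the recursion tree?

For divide and conquer with division factor 2:

Problem sizes at each level:
Level 0: 16384
Level 1: 8192
Level 2: 4096
Level 3: 2048
Level 4: 1024
Level 5: 512
Level 6: 256
Level 7: 128
Level 8: 64
Level 9: 32
Level 10: 16
Level 11: 8
Level 12: 4
Level 13: 2
Level 14: 1

The root is level 0 and the size-1 base case is level 14 (the tree spans levels 0 through 14, i.e. 15 levels counting the root), so the depth is the number of divisions: log_2(16384) = 14

The recursion tree depth is log_2(16384) = 14. At each level, the problem size is divided by 2, so it takes 14 divisions to reduce to a base case of size 1. The algorithm makes 7 recursive calls at each level.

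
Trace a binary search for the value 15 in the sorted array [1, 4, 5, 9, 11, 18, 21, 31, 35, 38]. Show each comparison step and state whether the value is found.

Binary search for 15 in [1, 4, 5, 9, 11, 18, 21, 31, 35, 38]:

lo=0, hi=9, mid=4, arr[mid]=11 -> 11 < 15, search right half
lo=5, hi=9, mid=7, arr[mid]=31 -> 31 > 15, search left half
lo=5, hi=6, mid=5, arr[mid]=18 -> 18 > 15, search left half
lo=5 > hi=4, target 15 not found

Binary search determines that 15 is not in the array after 3 comparisons. The search space was exhausted without finding the target.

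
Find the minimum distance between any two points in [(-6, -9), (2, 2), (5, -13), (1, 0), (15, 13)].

Computing all pairwise distances among 5 points:

d((-6, -9), (2, 2)) = 13.6015
d((-6, -9), (5, -13)) = 11.7047
d((-6, -9), (1, 0)) = 11.4018
d((-6, -9), (15, 13)) = 30.4138
d((2, 2), (5, -13)) = 15.2971
d((2, 2), (1, 0)) = 2.2361 <-- minimum
d((2, 2), (15, 13)) = 17.0294
d((5, -13), (1, 0)) = 13.6015
d((5, -13), (15, 13)) = 27.8568
d((1, 0), (15, 13)) = 19.105

Closest pair: (2, 2) and (1, 0) with distance 2.2361

The closest pair is (2, 2) and (1, 0) with Euclidean distance 2.2361. For 5 points, brute-force pairwise comparison is shown above. For large n, the divide-and-conquer algorithm (sort by x, recurse on halves, check the dividing strip) achieves O(n log n).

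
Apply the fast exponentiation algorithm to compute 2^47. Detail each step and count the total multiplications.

Computing 2^47 by squaring (build up from 2^1; each line after the first costs one multiplication):

2^1 = 2
2^2 = (2^1)^2 = 2^2 = 4
2^4 = (2^2)^2 = 4^2 = 16
2^5 = 2 * 2^4 = 2 * 16 = 32
2^10 = (2^5)^2 = 32^2 = 1024
2^11 = 2 * 2^10 = 2 * 1024 = 2048
2^22 = (2^11)^2 = 2048^2 = 4194304
2^23 = 2 * 2^22 = 2 * 4194304 = 8388608
2^46 = (2^23)^2 = 8388608^2 = 70368744177664
2^47 = 2 * 2^46 = 2 * 70368744177664 = 140737488355328

Result: 140737488355328
Multiplications needed: 9 (9 lines after 2^1)

2^47 = 140737488355328. Using exponentiation by squaring, this requires 9 multiplications. The key idea: if the exponent is even, square the half-power; if odd, multiply by the base once.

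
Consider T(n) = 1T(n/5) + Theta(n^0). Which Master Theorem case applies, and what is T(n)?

Master Theorem for T(n) = 1T(n/5) + O(n^0):

a = 1, b = 5, c = 0
log_b(a) = log_5(1) = 0.0000

Case 2: c = 0 = log_5(1) = 0.0000
T(n) = O(n^0 log n) = O(log n)

For T(n) = 1T(n/5) + O(n^0): log_5(1) = 0.0000. This is Case 2 of the Master Theorem (c = log_b(a), equal work at all levels), giving O(log n).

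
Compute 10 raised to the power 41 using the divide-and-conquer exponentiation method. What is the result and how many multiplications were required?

Computing 10^41 by squaring (build up from 10^1; each line after the first costs one multiplication):

10^1 = 10
10^2 = (10^1)^2 = 10^2 = 100
10^4 = (10^2)^2 = 100^2 = 10000
10^5 = 10 * 10^4 = 10 * 10000 = 100000
10^10 = (10^5)^2 = 100000^2 = 10000000000
10^20 = (10^10)^2 = 10000000000^2 = 100000000000000000000
10^40 = (10^20)^2 = 100000000000000000000^2 = 10000000000000000000000000000000000000000
10^41 = 10 * 10^40 = 10 * 10000000000000000000000000000000000000000 = 100000000000000000000000000000000000000000

Result: 100000000000000000000000000000000000000000
Multiplications needed: 7 (7 lines after 10^1)

10^41 = 100000000000000000000000000000000000000000. Using exponentiation by squaring, this requires 7 multiplications. The key idea: if the exponent is even, square the half-power; if odd, multiply by the base once.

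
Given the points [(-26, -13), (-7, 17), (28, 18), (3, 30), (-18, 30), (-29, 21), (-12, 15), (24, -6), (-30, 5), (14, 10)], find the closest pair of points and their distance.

Computing all pairwise distances among 10 points:

d((-26, -13), (-7, 17)) = 35.5106
d((-26, -13), (28, 18)) = 62.2656
d((-26, -13), (3, 30)) = 51.8652
d((-26, -13), (-18, 30)) = 43.7379
d((-26, -13), (-29, 21)) = 34.1321
d((-26, -13), (-12, 15)) = 31.305
d((-26, -13), (24, -6)) = 50.4876
d((-26, -13), (-30, 5)) = 18.4391
d((-26, -13), (14, 10)) = 46.1411
d((-7, 17), (28, 18)) = 35.0143
d((-7, 17), (3, 30)) = 16.4012
d((-7, 17), (-18, 30)) = 17.0294
d((-7, 17), (-29, 21)) = 22.3607
d((-7, 17), (-12, 15)) = 5.3852 <-- minimum
d((-7, 17), (24, -6)) = 38.6005
d((-7, 17), (-30, 5)) = 25.9422
d((-7, 17), (14, 10)) = 22.1359
d((28, 18), (3, 30)) = 27.7308
d((28, 18), (-18, 30)) = 47.5395
d((28, 18), (-29, 21)) = 57.0789
d((28, 18), (-12, 15)) = 40.1123
d((28, 18), (24, -6)) = 24.3311
d((28, 18), (-30, 5)) = 59.439
d((28, 18), (14, 10)) = 16.1245
d((3, 30), (-18, 30)) = 21.0
d((3, 30), (-29, 21)) = 33.2415
d((3, 30), (-12, 15)) = 21.2132
d((3, 30), (24, -6)) = 41.6773
d((3, 30), (-30, 5)) = 41.4005
d((3, 30), (14, 10)) = 22.8254
d((-18, 30), (-29, 21)) = 14.2127
d((-18, 30), (-12, 15)) = 16.1555
d((-18, 30), (24, -6)) = 55.3173
d((-18, 30), (-30, 5)) = 27.7308
d((-18, 30), (14, 10)) = 37.7359
d((-29, 21), (-12, 15)) = 18.0278
d((-29, 21), (24, -6)) = 59.4811
d((-29, 21), (-30, 5)) = 16.0312
d((-29, 21), (14, 10)) = 44.3847
d((-12, 15), (24, -6)) = 41.6773
d((-12, 15), (-30, 5)) = 20.5913
d((-12, 15), (14, 10)) = 26.4764
d((24, -6), (-30, 5)) = 55.109
d((24, -6), (14, 10)) = 18.868
d((-30, 5), (14, 10)) = 44.2832

Closest pair: (-7, 17) and (-12, 15) with distance 5.3852

The closest pair is (-7, 17) and (-12, 15) with Euclidean distance 5.3852. For 10 points, brute-force pairwise comparison is shown above. For large n, the divide-and-conquer algorithm (sort by x, recurse on halves, check the dividing strip) achieves O(n log n).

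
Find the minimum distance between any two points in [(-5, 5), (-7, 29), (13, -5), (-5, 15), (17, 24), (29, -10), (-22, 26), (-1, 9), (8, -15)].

Computing all pairwise distances among 9 points:

d((-5, 5), (-7, 29)) = 24.0832
d((-5, 5), (13, -5)) = 20.5913
d((-5, 5), (-5, 15)) = 10.0
d((-5, 5), (17, 24)) = 29.0689
d((-5, 5), (29, -10)) = 37.1618
d((-5, 5), (-22, 26)) = 27.0185
d((-5, 5), (-1, 9)) = 5.6569 <-- minimum
d((-5, 5), (8, -15)) = 23.8537
d((-7, 29), (13, -5)) = 39.4462
d((-7, 29), (-5, 15)) = 14.1421
d((-7, 29), (17, 24)) = 24.5153
d((-7, 29), (29, -10)) = 53.0754
d((-7, 29), (-22, 26)) = 15.2971
d((-7, 29), (-1, 9)) = 20.8806
d((-7, 29), (8, -15)) = 46.4866
d((13, -5), (-5, 15)) = 26.9072
d((13, -5), (17, 24)) = 29.2746
d((13, -5), (29, -10)) = 16.7631
d((13, -5), (-22, 26)) = 46.7547
d((13, -5), (-1, 9)) = 19.799
d((13, -5), (8, -15)) = 11.1803
d((-5, 15), (17, 24)) = 23.7697
d((-5, 15), (29, -10)) = 42.2019
d((-5, 15), (-22, 26)) = 20.2485
d((-5, 15), (-1, 9)) = 7.2111
d((-5, 15), (8, -15)) = 32.6956
d((17, 24), (29, -10)) = 36.0555
d((17, 24), (-22, 26)) = 39.0512
d((17, 24), (-1, 9)) = 23.4307
d((17, 24), (8, -15)) = 40.025
d((29, -10), (-22, 26)) = 62.426
d((29, -10), (-1, 9)) = 35.5106
d((29, -10), (8, -15)) = 21.587
d((-22, 26), (-1, 9)) = 27.0185
d((-22, 26), (8, -15)) = 50.8035
d((-1, 9), (8, -15)) = 25.632

Closest pair: (-5, 5) and (-1, 9) with distance 5.6569

The closest pair is (-5, 5) and (-1, 9) with Euclidean distance 5.6569. For 9 points, brute-force pairwise comparison is shown above. For large n, the divide-and-conquer algorithm (sort by x, recurse on halves, check the dividing strip) achieves O(n log n).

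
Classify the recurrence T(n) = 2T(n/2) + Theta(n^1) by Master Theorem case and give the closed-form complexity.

Master Theorem for T(n) = 2T(n/2) + O(n^1):

a = 2, b = 2, c = 1
log_b(a) = log_2(2) = 1.0000

Case 2: c = 1 = log_2(2) = 1.0000
T(n) = O(n^1 log n) = O(n log n)

For T(n) = 2T(n/2) + O(n^1): log_2(2) = 1.0000. This is Case 2 of the Master Theorem (c = log_b(a), equal work at all levels), giving O(n log n).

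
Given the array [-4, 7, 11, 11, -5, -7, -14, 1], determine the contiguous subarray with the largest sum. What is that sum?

Using Kadane's algorithm on [-4, 7, 11, 11, -5, -7, -14, 1]:

Scanning through the array:
Position 1 (value 7): max_ending_here = 7, max_so_far = 7
Position 2 (value 11): max_ending_here = 18, max_so_far = 18
Position 3 (value 11): max_ending_here = 29, max_so_far = 29
Position 4 (value -5): max_ending_here = 24, max_so_far = 29
Position 5 (value -7): max_ending_here = 17, max_so_far = 29
Position 6 (value -14): max_ending_here = 3, max_so_far = 29
Position 7 (value 1): max_ending_here = 4, max_so_far = 29

Maximum subarray: [7, 11, 11]
Maximum sum: 29

The maximum subarray is [7, 11, 11] with sum 29. This subarray runs from index 1 to index 3.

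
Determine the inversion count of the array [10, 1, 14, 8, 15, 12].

Finding inversions in [10, 1, 14, 8, 15, 12]:

(0, 1): arr[0]=10 > arr[1]=1
(0, 3): arr[0]=10 > arr[3]=8
(2, 3): arr[2]=14 > arr[3]=8
(2, 5): arr[2]=14 > arr[5]=12
(4, 5): arr[4]=15 > arr[5]=12

Total inversions: 5

The array has 5 inversion(s): (0,1), (0,3), (2,3), (2,5), (4,5). Each pair (i,j) satisfies i < j and arr[i] > arr[j].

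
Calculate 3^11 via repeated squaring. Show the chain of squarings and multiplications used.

Computing 3^11 by squaring (build up from 3^1; each line after the first costs one multiplication):

3^1 = 3
3^2 = (3^1)^2 = 3^2 = 9
3^4 = (3^2)^2 = 9^2 = 81
3^5 = 3 * 3^4 = 3 * 81 = 243
3^10 = (3^5)^2 = 243^2 = 59049
3^11 = 3 * 3^10 = 3 * 59049 = 177147

Result: 177147
Multiplications needed: 5 (5 lines after 3^1)

3^11 = 177147. Using exponentiation by squaring, this requires 5 multiplications. The key idea: if the exponent is even, square the half-power; if odd, multiply by the base once.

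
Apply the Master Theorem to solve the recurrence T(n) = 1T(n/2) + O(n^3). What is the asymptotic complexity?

Master Theorem for T(n) = 1T(n/2) + O(n^3):

a = 1, b = 2, c = 3
log_b(a) = log_2(1) = 0.0000

Case 3: c = 3 > log_2(1) = 0.0000
T(n) = O(n^3) = O(n^3)

For T(n) = 1T(n/2) + O(n^3): log_2(1) = 0.0000. This is Case 3 of the Master Theorem (c > log_b(a), work dominated by root), giving O(n^3).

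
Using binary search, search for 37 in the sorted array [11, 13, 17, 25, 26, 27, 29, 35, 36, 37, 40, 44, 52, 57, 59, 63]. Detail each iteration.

Binary search for 37 in [11, 13, 17, 25, 26, 27, 29, 35, 36, 37, 40, 44, 52, 57, 59, 63]:

lo=0, hi=15, mid=7, arr[mid]=35 -> 35 < 37, search right half
lo=8, hi=15, mid=11, arr[mid]=44 -> 44 > 37, search left half
lo=8, hi=10, mid=9, arr[mid]=37 -> Found target at index 9!

Binary search finds 37 at index 9 after 3 comparisons. The search repeatedly halves the search space by comparing with the middle element.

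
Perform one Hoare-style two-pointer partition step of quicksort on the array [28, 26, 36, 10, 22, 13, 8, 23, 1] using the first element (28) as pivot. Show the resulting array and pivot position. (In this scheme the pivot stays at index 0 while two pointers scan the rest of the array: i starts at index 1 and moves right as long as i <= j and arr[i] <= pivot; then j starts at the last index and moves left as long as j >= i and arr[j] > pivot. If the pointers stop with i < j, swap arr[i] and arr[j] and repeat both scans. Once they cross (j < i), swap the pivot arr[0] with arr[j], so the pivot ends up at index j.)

Hoare-style two-pointer partition with pivot = 28:

Initial array: [28, 26, 36, 10, 22, 13, 8, 23, 1]

Pointers start at i = 1, j = 8.
i stops at index 2 (arr[2]=36 > 28), j stops at index 8 (arr[8]=1 <= 28): swap arr[2] and arr[8], array becomes [28, 26, 1, 10, 22, 13, 8, 23, 36]
i ends at 8, j ends at 7: the pointers have crossed (j < i), so scanning stops.

Swap pivot arr[0] with arr[7] to place pivot at position 7: [23, 26, 1, 10, 22, 13, 8, 28, 36]
Pivot position: 7

After partitioning with pivot 28, the array becomes [23, 26, 1, 10, 22, 13, 8, 28, 36]. The pivot is placed at index 7. All elements to the left of the pivot are <= 28, and all elements to the right are > 28.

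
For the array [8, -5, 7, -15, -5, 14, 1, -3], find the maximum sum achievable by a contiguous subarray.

Using Kadane's algorithm on [8, -5, 7, -15, -5, 14, 1, -3]:

Scanning through the array:
Position 1 (value -5): max_ending_here = 3, max_so_far = 8
Position 2 (value 7): max_ending_here = 10, max_so_far = 10
Position 3 (value -15): max_ending_here = -5, max_so_far = 10
Position 4 (value -5): max_ending_here = -5, max_so_far = 10
Position 5 (value 14): max_ending_here = 14, max_so_far = 14
Position 6 (value 1): max_ending_here = 15, max_so_far = 15
Position 7 (value -3): max_ending_here = 12, max_so_far = 15

Maximum subarray: [14, 1]
Maximum sum: 15

The maximum subarray is [14, 1] with sum 15. This subarray runs from index 5 to index 6.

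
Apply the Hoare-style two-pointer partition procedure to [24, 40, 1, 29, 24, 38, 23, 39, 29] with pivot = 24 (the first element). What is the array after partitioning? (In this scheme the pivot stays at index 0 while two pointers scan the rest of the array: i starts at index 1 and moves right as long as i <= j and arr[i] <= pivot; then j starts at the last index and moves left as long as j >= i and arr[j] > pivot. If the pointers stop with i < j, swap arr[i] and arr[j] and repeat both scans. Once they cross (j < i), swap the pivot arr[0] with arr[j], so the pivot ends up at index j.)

Hoare-style two-pointer partition with pivot = 24:

Initial array: [24, 40, 1, 29, 24, 38, 23, 39, 29]

Pointers start at i = 1, j = 8.
i stops at index 1 (arr[1]=40 > 24), j stops at index 6 (arr[6]=23 <= 24): swap arr[1] and arr[6], array becomes [24, 23, 1, 29, 24, 38, 40, 39, 29]
i stops at index 3 (arr[3]=29 > 24), j stops at index 4 (arr[4]=24 <= 24): swap arr[3] and arr[4], array becomes [24, 23, 1, 24, 29, 38, 40, 39, 29]
i ends at 4, j ends at 3: the pointers have crossed (j < i), so scanning stops.

Swap pivot arr[0] with arr[3] to place pivot at position 3: [24, 23, 1, 24, 29, 38, 40, 39, 29]
Pivot position: 3

After partitioning with pivot 24, the array becomes [24, 23, 1, 24, 29, 38, 40, 39, 29]. The pivot is placed at index 3. All elements to the left of the pivot are <= 24, and all elements to the right are > 24.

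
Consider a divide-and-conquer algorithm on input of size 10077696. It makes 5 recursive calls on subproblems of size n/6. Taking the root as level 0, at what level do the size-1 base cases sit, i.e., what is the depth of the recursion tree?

For divide and conquer with division factor 6:

Problem sizes at each level:
Level 0: 10077696
Level 1: 1679616
Level 2: 279936
Level 3: 46656
Level 4: 7776
Level 5: 1296
Level 6: 216
Level 7: 36
Level 8: 6
Level 9: 1

The root is level 0 and the size-1 base case is level 9 (the tree spans levels 0 through 9, i.e. 10 levels counting the root), so the depth is the number of divisions: log_6(10077696) = 9

The recursion tree depth is log_6(10077696) = 9. At each level, the problem size is divided by 6, so it takes 9 divisions to reduce to a base case of size 1. The algorithm makes 5 recursive calls at each level.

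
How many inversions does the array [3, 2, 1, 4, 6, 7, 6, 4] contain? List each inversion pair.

Finding inversions in [3, 2, 1, 4, 6, 7, 6, 4]:

(0, 1): arr[0]=3 > arr[1]=2
(0, 2): arr[0]=3 > arr[2]=1
(1, 2): arr[1]=2 > arr[2]=1
(4, 7): arr[4]=6 > arr[7]=4
(5, 6): arr[5]=7 > arr[6]=6
(5, 7): arr[5]=7 > arr[7]=4
(6, 7): arr[6]=6 > arr[7]=4

Total inversions: 7

The array has 7 inversion(s): (0,1), (0,2), (1,2), (4,7), (5,6), (5,7), (6,7). Each pair (i,j) satisfies i < j and arr[i] > arr[j].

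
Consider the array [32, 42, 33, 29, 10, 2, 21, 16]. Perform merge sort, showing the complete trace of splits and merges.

Merge sort trace:

Split: [32, 42, 33, 29, 10, 2, 21, 16] -> [32, 42, 33, 29] and [10, 2, 21, 16]
  Split: [32, 42, 33, 29] -> [32, 42] and [33, 29]
    Split: [32, 42] -> [32] and [42]
    Merge: [32] + [42] -> [32, 42]
    Split: [33, 29] -> [33] and [29]
    Merge: [33] + [29] -> [29, 33]
  Merge: [32, 42] + [29, 33] -> [29, 32, 33, 42]
  Split: [10, 2, 21, 16] -> [10, 2] and [21, 16]
    Split: [10, 2] -> [10] and [2]
    Merge: [10] + [2] -> [2, 10]
    Split: [21, 16] -> [21] and [16]
    Merge: [21] + [16] -> [16, 21]
  Merge: [2, 10] + [16, 21] -> [2, 10, 16, 21]
Merge: [29, 32, 33, 42] + [2, 10, 16, 21] -> [2, 10, 16, 21, 29, 32, 33, 42]

Final sorted array: [2, 10, 16, 21, 29, 32, 33, 42]

The merge sort proceeds by recursively splitting the array and merging sorted halves.
After all merges, the sorted array is [2, 10, 16, 21, 29, 32, 33, 42].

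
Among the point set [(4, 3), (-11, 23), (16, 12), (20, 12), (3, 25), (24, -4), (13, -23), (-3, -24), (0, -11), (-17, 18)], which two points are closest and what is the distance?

Computing all pairwise distances among 10 points:

d((4, 3), (-11, 23)) = 25.0
d((4, 3), (16, 12)) = 15.0
d((4, 3), (20, 12)) = 18.3576
d((4, 3), (3, 25)) = 22.0227
d((4, 3), (24, -4)) = 21.1896
d((4, 3), (13, -23)) = 27.5136
d((4, 3), (-3, -24)) = 27.8927
d((4, 3), (0, -11)) = 14.5602
d((4, 3), (-17, 18)) = 25.807
d((-11, 23), (16, 12)) = 29.1548
d((-11, 23), (20, 12)) = 32.8938
d((-11, 23), (3, 25)) = 14.1421
d((-11, 23), (24, -4)) = 44.2041
d((-11, 23), (13, -23)) = 51.8845
d((-11, 23), (-3, -24)) = 47.676
d((-11, 23), (0, -11)) = 35.7351
d((-11, 23), (-17, 18)) = 7.8102
d((16, 12), (20, 12)) = 4.0 <-- minimum
d((16, 12), (3, 25)) = 18.3848
d((16, 12), (24, -4)) = 17.8885
d((16, 12), (13, -23)) = 35.1283
d((16, 12), (-3, -24)) = 40.7063
d((16, 12), (0, -11)) = 28.0179
d((16, 12), (-17, 18)) = 33.541
d((20, 12), (3, 25)) = 21.4009
d((20, 12), (24, -4)) = 16.4924
d((20, 12), (13, -23)) = 35.6931
d((20, 12), (-3, -24)) = 42.72
d((20, 12), (0, -11)) = 30.4795
d((20, 12), (-17, 18)) = 37.4833
d((3, 25), (24, -4)) = 35.805
d((3, 25), (13, -23)) = 49.0306
d((3, 25), (-3, -24)) = 49.366
d((3, 25), (0, -11)) = 36.1248
d((3, 25), (-17, 18)) = 21.1896
d((24, -4), (13, -23)) = 21.9545
d((24, -4), (-3, -24)) = 33.6006
d((24, -4), (0, -11)) = 25.0
d((24, -4), (-17, 18)) = 46.5296
d((13, -23), (-3, -24)) = 16.0312
d((13, -23), (0, -11)) = 17.6918
d((13, -23), (-17, 18)) = 50.8035
d((-3, -24), (0, -11)) = 13.3417
d((-3, -24), (-17, 18)) = 44.2719
d((0, -11), (-17, 18)) = 33.6155

Closest pair: (16, 12) and (20, 12) with distance 4.0

The closest pair is (16, 12) and (20, 12) with Euclidean distance 4.0. For 10 points, brute-force pairwise comparison is shown above. For large n, the divide-and-conquer algorithm (sort by x, recurse on halves, check the dividing strip) achieves O(n log n).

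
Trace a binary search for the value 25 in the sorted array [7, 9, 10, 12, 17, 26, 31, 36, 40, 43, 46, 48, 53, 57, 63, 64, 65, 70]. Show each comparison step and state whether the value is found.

Binary search for 25 in [7, 9, 10, 12, 17, 26, 31, 36, 40, 43, 46, 48, 53, 57, 63, 64, 65, 70]:

lo=0, hi=17, mid=8, arr[mid]=40 -> 40 > 25, search left half
lo=0, hi=7, mid=3, arr[mid]=12 -> 12 < 25, search right half
lo=4, hi=7, mid=5, arr[mid]=26 -> 26 > 25, search left half
lo=4, hi=4, mid=4, arr[mid]=17 -> 17 < 25, search right half
lo=5 > hi=4, target 25 not found

Binary search determines that 25 is not in the array after 4 comparisons. The search space was exhausted without finding the target.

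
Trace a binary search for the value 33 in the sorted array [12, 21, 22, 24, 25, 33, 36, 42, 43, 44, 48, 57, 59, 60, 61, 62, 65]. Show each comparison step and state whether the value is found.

Binary search for 33 in [12, 21, 22, 24, 25, 33, 36, 42, 43, 44, 48, 57, 59, 60, 61, 62, 65]:

lo=0, hi=16, mid=8, arr[mid]=43 -> 43 > 33, search left half
lo=0, hi=7, mid=3, arr[mid]=24 -> 24 < 33, search right half
lo=4, hi=7, mid=5, arr[mid]=33 -> Found target at index 5!

Binary search finds 33 at index 5 after 3 comparisons. The search repeatedly halves the search space by comparing with the middle element.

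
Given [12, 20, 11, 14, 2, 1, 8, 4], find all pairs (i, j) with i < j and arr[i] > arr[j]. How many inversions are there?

Finding inversions in [12, 20, 11, 14, 2, 1, 8, 4]:

(0, 2): arr[0]=12 > arr[2]=11
(0, 4): arr[0]=12 > arr[4]=2
(0, 5): arr[0]=12 > arr[5]=1
(0, 6): arr[0]=12 > arr[6]=8
(0, 7): arr[0]=12 > arr[7]=4
(1, 2): arr[1]=20 > arr[2]=11
(1, 3): arr[1]=20 > arr[3]=14
(1, 4): arr[1]=20 > arr[4]=2
(1, 5): arr[1]=20 > arr[5]=1
(1, 6): arr[1]=20 > arr[6]=8
(1, 7): arr[1]=20 > arr[7]=4
(2, 4): arr[2]=11 > arr[4]=2
(2, 5): arr[2]=11 > arr[5]=1
(2, 6): arr[2]=11 > arr[6]=8
(2, 7): arr[2]=11 > arr[7]=4
(3, 4): arr[3]=14 > arr[4]=2
(3, 5): arr[3]=14 > arr[5]=1
(3, 6): arr[3]=14 > arr[6]=8
(3, 7): arr[3]=14 > arr[7]=4
(4, 5): arr[4]=2 > arr[5]=1
(6, 7): arr[6]=8 > arr[7]=4

Total inversions: 21

The array has 21 inversion(s): (0,2), (0,4), (0,5), (0,6), (0,7), (1,2), (1,3), (1,4), (1,5), (1,6), (1,7), (2,4), (2,5), (2,6), (2,7), (3,4), (3,5), (3,6), (3,7), (4,5), (6,7). Each pair (i,j) satisfies i < j and arr[i] > arr[j].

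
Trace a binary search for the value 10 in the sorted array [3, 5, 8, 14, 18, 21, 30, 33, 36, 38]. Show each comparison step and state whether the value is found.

Binary search for 10 in [3, 5, 8, 14, 18, 21, 30, 33, 36, 38]:

lo=0, hi=9, mid=4, arr[mid]=18 -> 18 > 10, search left half
lo=0, hi=3, mid=1, arr[mid]=5 -> 5 < 10, search right half
lo=2, hi=3, mid=2, arr[mid]=8 -> 8 < 10, search right half
lo=3, hi=3, mid=3, arr[mid]=14 -> 14 > 10, search left half
lo=3 > hi=2, target 10 not found

Binary search determines that 10 is not in the array after 4 comparisons. The search space was exhausted without finding the target.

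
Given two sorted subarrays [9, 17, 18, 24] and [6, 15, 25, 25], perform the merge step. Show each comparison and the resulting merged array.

Merging process:

Compare 9 vs 6: take 6 from right. Merged: [6]
Compare 9 vs 15: take 9 from left. Merged: [6, 9]
Compare 17 vs 15: take 15 from right. Merged: [6, 9, 15]
Compare 17 vs 25: take 17 from left. Merged: [6, 9, 15, 17]
Compare 18 vs 25: take 18 from left. Merged: [6, 9, 15, 17, 18]
Compare 24 vs 25: take 24 from left. Merged: [6, 9, 15, 17, 18, 24]
Append remaining from right: [25, 25]. Merged: [6, 9, 15, 17, 18, 24, 25, 25]

Final merged array: [6, 9, 15, 17, 18, 24, 25, 25]
Total comparisons: 6

The merged array is [6, 9, 15, 17, 18, 24, 25, 25], requiring 6 comparisons. The merge step runs in O(n) time where n is the total number of elements.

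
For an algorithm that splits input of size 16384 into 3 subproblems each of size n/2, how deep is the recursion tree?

For divide and conquer with division factor 2:

Problem sizes at each level:
Level 0: 16384
Level 1: 8192
Level 2: 4096
Level 3: 2048
Level 4: 1024
Level 5: 512
Level 6: 256
Level 7: 128
Level 8: 64
Level 9: 32
Level 10: 16
Level 11: 8
Level 12: 4
Level 13: 2
Level 14: 1

The root is level 0 and the size-1 base case is level 14 (the tree spans levels 0 through 14, i.e. 15 levels counting the root), so the depth is the number of divisions: log_2(16384) = 14

The recursion tree depth is log_2(16384) = 14. At each level, the problem size is divided by 2, so it takes 14 divisions to reduce to a base case of size 1. The algorithm makes 3 recursive calls at each level.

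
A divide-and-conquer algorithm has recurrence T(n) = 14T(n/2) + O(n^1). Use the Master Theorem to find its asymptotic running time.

Master Theorem for T(n) = 14T(n/2) + O(n^1):

a = 14, b = 2, c = 1
log_b(a) = log_2(14) = 3.8074

Case 1: c = 1 < log_2(14) = 3.8074
T(n) = O(n^(log_2 14))

For T(n) = 14T(n/2) + O(n^1): log_2(14) = 3.8074. This is Case 1 of the Master Theorem (c < log_b(a), work dominated by leaves), giving O(n^(log_2 14)).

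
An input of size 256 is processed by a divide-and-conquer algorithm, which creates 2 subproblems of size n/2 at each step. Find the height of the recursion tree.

For divide and conquer with division factor 2:

Problem sizes at each level:
Level 0: 256
Level 1: 128
Level 2: 64
Level 3: 32
Level 4: 16
Level 5: 8
Level 6: 4
Level 7: 2
Level 8: 1

The root is level 0 and the size-1 base case is level 8 (the tree spans levels 0 through 8, i.e. 9 levels counting the root), so the depth is the number of divisions: log_2(256) = 8

The recursion tree depth is log_2(256) = 8. At each level, the problem size is divided by 2, so it takes 8 divisions to reduce to a base case of size 1. The algorithm makes 2 recursive calls at each level.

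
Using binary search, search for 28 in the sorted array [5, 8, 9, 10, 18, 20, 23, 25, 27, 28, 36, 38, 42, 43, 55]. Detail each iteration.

Binary search for 28 in [5, 8, 9, 10, 18, 20, 23, 25, 27, 28, 36, 38, 42, 43, 55]:

lo=0, hi=14, mid=7, arr[mid]=25 -> 25 < 28, search right half
lo=8, hi=14, mid=11, arr[mid]=38 -> 38 > 28, search left half
lo=8, hi=10, mid=9, arr[mid]=28 -> Found target at index 9!

Binary search finds 28 at index 9 after 3 comparisons. The search repeatedly halves the search space by comparing with the middle element.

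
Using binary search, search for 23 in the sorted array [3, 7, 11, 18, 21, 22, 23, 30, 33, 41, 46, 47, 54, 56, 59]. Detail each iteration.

Binary search for 23 in [3, 7, 11, 18, 21, 22, 23, 30, 33, 41, 46, 47, 54, 56, 59]:

lo=0, hi=14, mid=7, arr[mid]=30 -> 30 > 23, search left half
lo=0, hi=6, mid=3, arr[mid]=18 -> 18 < 23, search right half
lo=4, hi=6, mid=5, arr[mid]=22 -> 22 < 23, search right half
lo=6, hi=6, mid=6, arr[mid]=23 -> Found target at index 6!

Binary search finds 23 at index 6 after 4 comparisons. The search repeatedly halves the search space by comparing with the middle element.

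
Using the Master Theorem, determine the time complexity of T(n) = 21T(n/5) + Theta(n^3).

Master Theorem for T(n) = 21T(n/5) + O(n^3):

a = 21, b = 5, c = 3
log_b(a) = log_5(21) = 1.8917

Case 3: c = 3 > log_5(21) = 1.8917
T(n) = O(n^3) = O(n^3)

For T(n) = 21T(n/5) + O(n^3): log_5(21) = 1.8917. This is Case 3 of the Master Theorem (c > log_b(a), work dominated by root), giving O(n^3).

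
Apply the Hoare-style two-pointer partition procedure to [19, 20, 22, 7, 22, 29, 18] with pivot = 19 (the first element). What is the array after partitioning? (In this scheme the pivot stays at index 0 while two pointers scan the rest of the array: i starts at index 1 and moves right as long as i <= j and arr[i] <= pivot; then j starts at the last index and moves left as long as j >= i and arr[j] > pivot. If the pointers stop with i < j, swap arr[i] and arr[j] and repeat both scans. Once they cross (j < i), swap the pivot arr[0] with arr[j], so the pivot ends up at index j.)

Hoare-style two-pointer partition with pivot = 19:

Initial array: [19, 20, 22, 7, 22, 29, 18]

Pointers start at i = 1, j = 6.
i stops at index 1 (arr[1]=20 > 19), j stops at index 6 (arr[6]=18 <= 19): swap arr[1] and arr[6], array becomes [19, 18, 22, 7, 22, 29, 20]
i stops at index 2 (arr[2]=22 > 19), j stops at index 3 (arr[3]=7 <= 19): swap arr[2] and arr[3], array becomes [19, 18, 7, 22, 22, 29, 20]
i ends at 3, j ends at 2: the pointers have crossed (j < i), so scanning stops.

Swap pivot arr[0] with arr[2] to place pivot at position 2: [7, 18, 19, 22, 22, 29, 20]
Pivot position: 2

After partitioning with pivot 19, the array becomes [7, 18, 19, 22, 22, 29, 20]. The pivot is placed at index 2. All elements to the left of the pivot are <= 19, and all elements to the right are > 19.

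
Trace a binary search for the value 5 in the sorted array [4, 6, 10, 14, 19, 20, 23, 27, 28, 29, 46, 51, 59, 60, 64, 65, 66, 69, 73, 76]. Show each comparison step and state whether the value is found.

Binary search for 5 in [4, 6, 10, 14, 19, 20, 23, 27, 28, 29, 46, 51, 59, 60, 64, 65, 66, 69, 73, 76]:

lo=0, hi=19, mid=9, arr[mid]=29 -> 29 > 5, search left half
lo=0, hi=8, mid=4, arr[mid]=19 -> 19 > 5, search left half
lo=0, hi=3, mid=1, arr[mid]=6 -> 6 > 5, search left half
lo=0, hi=0, mid=0, arr[mid]=4 -> 4 < 5, search right half
lo=1 > hi=0, target 5 not found

Binary search determines that 5 is not in the array after 4 comparisons. The search space was exhausted without finding the target.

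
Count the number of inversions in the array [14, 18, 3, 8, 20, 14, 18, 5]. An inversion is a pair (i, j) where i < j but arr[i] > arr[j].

Finding inversions in [14, 18, 3, 8, 20, 14, 18, 5]:

(0, 2): arr[0]=14 > arr[2]=3
(0, 3): arr[0]=14 > arr[3]=8
(0, 7): arr[0]=14 > arr[7]=5
(1, 2): arr[1]=18 > arr[2]=3
(1, 3): arr[1]=18 > arr[3]=8
(1, 5): arr[1]=18 > arr[5]=14
(1, 7): arr[1]=18 > arr[7]=5
(3, 7): arr[3]=8 > arr[7]=5
(4, 5): arr[4]=20 > arr[5]=14
(4, 6): arr[4]=20 > arr[6]=18
(4, 7): arr[4]=20 > arr[7]=5
(5, 7): arr[5]=14 > arr[7]=5
(6, 7): arr[6]=18 > arr[7]=5

Total inversions: 13

The array has 13 inversion(s): (0,2), (0,3), (0,7), (1,2), (1,3), (1,5), (1,7), (3,7), (4,5), (4,6), (4,7), (5,7), (6,7). Each pair (i,j) satisfies i < j and arr[i] > arr[j].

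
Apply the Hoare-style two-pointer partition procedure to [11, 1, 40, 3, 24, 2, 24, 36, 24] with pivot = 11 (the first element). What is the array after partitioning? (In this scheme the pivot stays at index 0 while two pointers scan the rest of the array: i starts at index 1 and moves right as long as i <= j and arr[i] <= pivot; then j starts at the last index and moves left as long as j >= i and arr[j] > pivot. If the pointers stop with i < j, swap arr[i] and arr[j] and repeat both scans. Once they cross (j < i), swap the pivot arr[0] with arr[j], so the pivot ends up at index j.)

Hoare-style two-pointer partition with pivot = 11:

Initial array: [11, 1, 40, 3, 24, 2, 24, 36, 24]

Pointers start at i = 1, j = 8.
i stops at index 2 (arr[2]=40 > 11), j stops at index 5 (arr[5]=2 <= 11): swap arr[2] and arr[5], array becomes [11, 1, 2, 3, 24, 40, 24, 36, 24]
i ends at 4, j ends at 3: the pointers have crossed (j < i), so scanning stops.

Swap pivot arr[0] with arr[3] to place pivot at position 3: [3, 1, 2, 11, 24, 40, 24, 36, 24]
Pivot position: 3

After partitioning with pivot 11, the array becomes [3, 1, 2, 11, 24, 40, 24, 36, 24]. The pivot is placed at index 3. All elements to the left of the pivot are <= 11, and all elements to the right are > 11.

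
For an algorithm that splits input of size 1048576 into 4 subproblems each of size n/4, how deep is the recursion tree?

For divide and conquer with division factor 4:

Problem sizes at each level:
Level 0: 1048576
Level 1: 262144
Level 2: 65536
Level 3: 16384
Level 4: 4096
Level 5: 1024
Level 6: 256
Level 7: 64
Level 8: 16
Level 9: 4
Level 10: 1

The root is level 0 and the size-1 base case is level 10 (the tree spans levels 0 through 10, i.e. 11 levels counting the root), so the depth is the number of divisions: log_4(1048576) = 10

The recursion tree depth is log_4(1048576) = 10. At each level, the problem size is divided by 4, so it takes 10 divisions to reduce to a base case of size 1. The algorithm makes 4 recursive calls at each level.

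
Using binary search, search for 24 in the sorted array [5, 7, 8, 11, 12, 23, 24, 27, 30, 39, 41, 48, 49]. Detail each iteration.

Binary search for 24 in [5, 7, 8, 11, 12, 23, 24, 27, 30, 39, 41, 48, 49]:

lo=0, hi=12, mid=6, arr[mid]=24 -> Found target at index 6!

Binary search finds 24 at index 6 after 1 comparisons. The search repeatedly halves the search space by comparing with the middle element.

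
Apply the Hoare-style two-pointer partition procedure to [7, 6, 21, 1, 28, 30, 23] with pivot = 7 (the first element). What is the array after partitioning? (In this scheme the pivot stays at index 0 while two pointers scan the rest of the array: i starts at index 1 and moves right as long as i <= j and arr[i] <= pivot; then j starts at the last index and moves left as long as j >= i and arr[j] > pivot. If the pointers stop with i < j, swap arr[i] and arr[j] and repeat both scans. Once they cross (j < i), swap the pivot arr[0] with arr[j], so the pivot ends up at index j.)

Hoare-style two-pointer partition with pivot = 7:

Initial array: [7, 6, 21, 1, 28, 30, 23]

Pointers start at i = 1, j = 6.
i stops at index 2 (arr[2]=21 > 7), j stops at index 3 (arr[3]=1 <= 7): swap arr[2] and arr[3], array becomes [7, 6, 1, 21, 28, 30, 23]
i ends at 3, j ends at 2: the pointers have crossed (j < i), so scanning stops.

Swap pivot arr[0] with arr[2] to place pivot at position 2: [1, 6, 7, 21, 28, 30, 23]
Pivot position: 2

After partitioning with pivot 7, the array becomes [1, 6, 7, 21, 28, 30, 23]. The pivot is placed at index 2. All elements to the left of the pivot are <= 7, and all elements to the right are > 7.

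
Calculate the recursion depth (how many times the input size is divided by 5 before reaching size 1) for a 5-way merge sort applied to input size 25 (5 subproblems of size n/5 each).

For divide and conquer with division factor 5:

Problem sizes at each level:
Level 0: 25
Level 1: 5
Level 2: 1

The root is level 0 and the size-1 base case is level 2 (the tree spans levels 0 through 2, i.e. 3 levels counting the root), so the depth is the number of divisions: log_5(25) = 2

The recursion tree depth is log_5(25) = 2. At each level, the problem size is divided by 5, so it takes 2 divisions to reduce to a base case of size 1. The algorithm makes 5 recursive calls at each level.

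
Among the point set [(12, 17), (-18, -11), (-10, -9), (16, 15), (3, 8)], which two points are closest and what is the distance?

Computing all pairwise distances among 5 points:

d((12, 17), (-18, -11)) = 41.0366
d((12, 17), (-10, -9)) = 34.0588
d((12, 17), (16, 15)) = 4.4721 <-- minimum
d((12, 17), (3, 8)) = 12.7279
d((-18, -11), (-10, -9)) = 8.2462
d((-18, -11), (16, 15)) = 42.8019
d((-18, -11), (3, 8)) = 28.3196
d((-10, -9), (16, 15)) = 35.3836
d((-10, -9), (3, 8)) = 21.4009
d((16, 15), (3, 8)) = 14.7648

Closest pair: (12, 17) and (16, 15) with distance 4.4721

The closest pair is (12, 17) and (16, 15) with Euclidean distance 4.4721. For 5 points, brute-force pairwise comparison is shown above. For large n, the divide-and-conquer algorithm (sort by x, recurse on halves, check the dividing strip) achieves O(n log n).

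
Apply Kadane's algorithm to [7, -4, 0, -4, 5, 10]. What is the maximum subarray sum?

Using Kadane's algorithm on [7, -4, 0, -4, 5, 10]:

Scanning through the array:
Position 1 (value -4): max_ending_here = 3, max_so_far = 7
Position 2 (value 0): max_ending_here = 3, max_so_far = 7
Position 3 (value -4): max_ending_here = -1, max_so_far = 7
Position 4 (value 5): max_ending_here = 5, max_so_far = 7
Position 5 (value 10): max_ending_here = 15, max_so_far = 15

Maximum subarray: [5, 10]
Maximum sum: 15

The maximum subarray is [5, 10] with sum 15. This subarray runs from index 4 to index 5.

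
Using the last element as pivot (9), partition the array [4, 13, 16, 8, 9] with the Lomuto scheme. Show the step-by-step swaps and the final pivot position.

Lomuto partition with pivot = 9:

Initial array: [4, 13, 16, 8, 9]

arr[0]=4 <= 9: swap with position 0, array becomes [4, 13, 16, 8, 9]
arr[1]=13 > 9: no swap
arr[2]=16 > 9: no swap
arr[3]=8 <= 9: swap with position 1, array becomes [4, 8, 16, 13, 9]

Place pivot at position 2: [4, 8, 9, 13, 16]
Pivot position: 2

After partitioning with pivot 9, the array becomes [4, 8, 9, 13, 16]. The pivot is placed at index 2. All elements to the left of the pivot are <= 9, and all elements to the right are > 9.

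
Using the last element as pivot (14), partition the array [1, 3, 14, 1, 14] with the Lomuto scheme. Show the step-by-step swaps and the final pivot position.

Lomuto partition with pivot = 14:

Initial array: [1, 3, 14, 1, 14]

arr[0]=1 <= 14: swap with position 0, array becomes [1, 3, 14, 1, 14]
arr[1]=3 <= 14: swap with position 1, array becomes [1, 3, 14, 1, 14]
arr[2]=14 <= 14: swap with position 2, array becomes [1, 3, 14, 1, 14]
arr[3]=1 <= 14: swap with position 3, array becomes [1, 3, 14, 1, 14]

Place pivot at position 4: [1, 3, 14, 1, 14]
Pivot position: 4

After partitioning with pivot 14, the array becomes [1, 3, 14, 1, 14]. The pivot is placed at index 4. All elements to the left of the pivot are <= 14, and all elements to the right are > 14.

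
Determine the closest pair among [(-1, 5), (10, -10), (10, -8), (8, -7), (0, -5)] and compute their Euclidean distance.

Computing all pairwise distances among 5 points:

d((-1, 5), (10, -10)) = 18.6011
d((-1, 5), (10, -8)) = 17.0294
d((-1, 5), (8, -7)) = 15.0
d((-1, 5), (0, -5)) = 10.0499
d((10, -10), (10, -8)) = 2.0 <-- minimum
d((10, -10), (8, -7)) = 3.6056
d((10, -10), (0, -5)) = 11.1803
d((10, -8), (8, -7)) = 2.2361
d((10, -8), (0, -5)) = 10.4403
d((8, -7), (0, -5)) = 8.2462

Closest pair: (10, -10) and (10, -8) with distance 2.0

The closest pair is (10, -10) and (10, -8) with Euclidean distance 2.0. For 5 points, brute-force pairwise comparison is shown above. For large n, the divide-and-conquer algorithm (sort by x, recurse on halves, check the dividing strip) achieves O(n log n).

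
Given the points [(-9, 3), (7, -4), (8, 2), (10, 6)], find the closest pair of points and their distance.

Computing all pairwise distances among 4 points:

d((-9, 3), (7, -4)) = 17.4642
d((-9, 3), (8, 2)) = 17.0294
d((-9, 3), (10, 6)) = 19.2354
d((7, -4), (8, 2)) = 6.0828
d((7, -4), (10, 6)) = 10.4403
d((8, 2), (10, 6)) = 4.4721 <-- minimum

Closest pair: (8, 2) and (10, 6) with distance 4.4721

The closest pair is (8, 2) and (10, 6) with Euclidean distance 4.4721. For 4 points, brute-force pairwise comparison is shown above. For large n, the divide-and-conquer algorithm (sort by x, recurse on halves, check the dividing strip) achieves O(n log n).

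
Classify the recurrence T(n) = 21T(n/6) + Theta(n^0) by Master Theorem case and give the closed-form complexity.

Master Theorem for T(n) = 21T(n/6) + O(n^0):

a = 21, b = 6, c = 0
log_b(a) = log_6(21) = 1.6992

Case 1: c = 0 < log_6(21) = 1.6992
T(n) = O(n^(log_6 21))

For T(n) = 21T(n/6) + O(n^0): log_6(21) = 1.6992. This is Case 1 of the Master Theorem (c < log_b(a), work dominated by leaves), giving O(n^(log_6 21)).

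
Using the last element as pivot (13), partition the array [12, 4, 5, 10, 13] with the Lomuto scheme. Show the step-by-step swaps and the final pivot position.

Lomuto partition with pivot = 13:

Initial array: [12, 4, 5, 10, 13]

arr[0]=12 <= 13: swap with position 0, array becomes [12, 4, 5, 10, 13]
arr[1]=4 <= 13: swap with position 1, array becomes [12, 4, 5, 10, 13]
arr[2]=5 <= 13: swap with position 2, array becomes [12, 4, 5, 10, 13]
arr[3]=10 <= 13: swap with position 3, array becomes [12, 4, 5, 10, 13]

Place pivot at position 4: [12, 4, 5, 10, 13]
Pivot position: 4

After partitioning with pivot 13, the array becomes [12, 4, 5, 10, 13]. The pivot is placed at index 4. All elements to the left of the pivot are <= 13, and all elements to the right are > 13.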